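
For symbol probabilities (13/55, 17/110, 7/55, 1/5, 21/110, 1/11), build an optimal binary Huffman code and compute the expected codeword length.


Huffman construction (repeatedly merge the two least-probable nodes; each merge adds 1 bit to every symbol beneath it): 1/11 + 7/55 = 12/55; 17/110 + 21/110 = 19/55; 1/5 + 12/55 = 23/55; 13/55 + 19/55 = 32/55; 23/55 + 32/55 = 1. Resulting codeword lengths (in the order the probabilities were given): (2, 3, 3, 2, 3, 3). L_avg = sum(p_i * l_i) = 13/55*2 + 17/110*3 + 7/55*3 + 1/5*2 + 21/110*3 + 1/11*3 = 141/55 = 2.5636

2.5636 bits


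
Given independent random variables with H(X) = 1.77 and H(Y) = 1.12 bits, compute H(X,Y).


For independent variables, H(X,Y) = H(X) + H(Y) = 1.77 + 1.12 = 2.89

2.89 bits


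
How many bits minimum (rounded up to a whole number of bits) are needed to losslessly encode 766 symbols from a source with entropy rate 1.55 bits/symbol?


Minimum bits >= n * H = 766 * 1.55 = 1187.3, rounded up to a whole number of bits = 1188

1188 bits


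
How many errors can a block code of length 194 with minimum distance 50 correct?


Correction capability = floor((d-1)/2) = floor((50-1)/2) = 24

24 errors


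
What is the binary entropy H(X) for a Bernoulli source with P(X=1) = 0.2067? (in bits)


H = -p*log2(p) - (1-p)*log2(1-p). -0.2067*log2(0.2067) = 0.470116; -0.7933*log2(0.7933) = 0.265011. H = 0.470116 + 0.265011 = 0.7351

0.7351 bits


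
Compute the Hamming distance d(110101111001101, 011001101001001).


Count differing positions: ^ . ^ ^ . . . ^ . . . . ^ . . = 5 differences

5


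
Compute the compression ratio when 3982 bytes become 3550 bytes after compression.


Ratio = original / compressed = 3982 / 3550 = 1.1217

1.1217


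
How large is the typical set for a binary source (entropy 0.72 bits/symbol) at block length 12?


log2|A_typical| = nH = 12 * 0.72 = 8.64, so |A_typical| ~ 2^8.64 = 3.989e+02

3.989e+02


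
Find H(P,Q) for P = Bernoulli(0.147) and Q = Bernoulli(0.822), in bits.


H(P,Q) = -p*log2(q) - (1-p)*log2(1-q). -0.147*log2(0.822) = 0.041570; -0.853*log2(0.178) = 2.124013. H(P,Q) = 0.041570 + 2.124013 = 2.1656

2.1656 bits


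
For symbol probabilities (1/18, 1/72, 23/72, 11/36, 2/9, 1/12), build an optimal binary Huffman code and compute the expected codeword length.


Huffman construction (repeatedly merge the two least-probable nodes; each merge adds 1 bit to every symbol beneath it): 1/72 + 1/18 = 5/72; 5/72 + 1/12 = 11/72; 11/72 + 2/9 = 3/8; 11/36 + 23/72 = 5/8; 3/8 + 5/8 = 1. Resulting codeword lengths (in the order the probabilities were given): (4, 4, 2, 2, 2, 3). L_avg = sum(p_i * l_i) = 1/18*4 + 1/72*4 + 23/72*2 + 11/36*2 + 2/9*2 + 1/12*3 = 20/9 = 2.2222

2.2222 bits


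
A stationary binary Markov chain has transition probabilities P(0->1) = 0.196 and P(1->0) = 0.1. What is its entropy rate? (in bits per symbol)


Stationary distribution: pi_0 = p10/(p01+p10) = 0.3378, pi_1 = 0.6622. Entropy rate H' = pi_0*H(p01) + pi_1*H(p10) = 0.3378*0.7139 + 0.6622*0.469 = 0.5517

0.5517 bits/symbol


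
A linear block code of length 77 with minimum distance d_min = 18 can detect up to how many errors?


Detection capability = d_min - 1 = 18 - 1 = 17

17 errors


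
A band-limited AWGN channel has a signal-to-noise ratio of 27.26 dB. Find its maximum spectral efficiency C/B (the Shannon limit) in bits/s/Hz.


SNR_linear = 10^(27.26/10) = 532.1083; C/B = log2(1 + SNR_linear) = log2(1 + 532.1083) = 9.0583

9.0583 bits/s/Hz


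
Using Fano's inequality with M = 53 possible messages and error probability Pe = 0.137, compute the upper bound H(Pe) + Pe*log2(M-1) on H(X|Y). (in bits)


H(Pe) = -Pe*log2(Pe) - (1-Pe)*log2(1-Pe) = -0.137*log2(0.137) - 0.863*log2(0.863) = 0.392882 + 0.183446 = 0.5763. Pe*log2(M-1) = 0.137*log2(52) = 0.780960. Bound = H(Pe) + Pe*log2(M-1) = 0.392882 + 0.183446 + 0.780960 = 1.3573

1.3573 bits


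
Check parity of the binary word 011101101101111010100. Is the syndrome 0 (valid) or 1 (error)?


Syndrome = XOR of all bits = 0 XOR 1 XOR 1 XOR 1 XOR 0 XOR 1 XOR 1 XOR 0 XOR 1 XOR 1 XOR 0 XOR 1 XOR 1 XOR 1 XOR 1 XOR 0 XOR 1 XOR 0 XOR 1 XOR 0 XOR 0 = 1

1


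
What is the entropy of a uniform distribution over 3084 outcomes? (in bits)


H = log2(n) = log2(3084) = 11.5906

11.5906 bits


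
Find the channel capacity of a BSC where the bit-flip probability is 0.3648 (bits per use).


H(p) = -p*log2(p) - (1-p)*log2(1-p) = -0.3648*log2(0.3648) - 0.6352*log2(0.6352) = 0.530719 + 0.415876 = 0.9466. C = 1 - H(p) = 1 - 0.9466 = 0.0534

0.0534 bits


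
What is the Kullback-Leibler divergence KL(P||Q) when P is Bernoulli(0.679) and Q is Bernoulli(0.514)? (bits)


KL = p*log2(p/q) + (1-p)*log2((1-p)/(1-q)) = 0.679*log2(0.679/0.514) + 0.321*log2(0.321/0.486) = 0.0806

0.0806 bits


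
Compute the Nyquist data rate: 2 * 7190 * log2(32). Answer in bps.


Rate = 2 * B * log2(M) = 2 * 7190 * 5.0 = 71900.0

71900.0 bps


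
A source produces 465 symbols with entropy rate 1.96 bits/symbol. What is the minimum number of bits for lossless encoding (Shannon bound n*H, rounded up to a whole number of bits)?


Minimum bits >= n * H = 465 * 1.96 = 911.4, rounded up to a whole number of bits = 912

912 bits


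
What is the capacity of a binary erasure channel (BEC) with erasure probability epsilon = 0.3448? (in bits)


C = 1 - epsilon = 1 - 0.3448 = 0.6552

0.6552 bits


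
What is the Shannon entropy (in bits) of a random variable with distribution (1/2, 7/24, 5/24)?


H = -sum(p_i * log2(p_i)). Terms: -(1/2)*log2(1/2) = 0.500000; -(7/24)*log2(7/24) = 0.518469; -(5/24)*log2(5/24) = 0.471466. H = 0.500000 + 0.518469 + 0.471466 = 1.4899

1.4899 bits


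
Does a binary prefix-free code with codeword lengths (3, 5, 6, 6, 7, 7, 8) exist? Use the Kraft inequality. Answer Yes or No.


Kraft sum = sum(2^(-l_i)) = 0.207, need <= 1. Result: satisfied (a binary prefix-free code with these lengths exists)

Yes


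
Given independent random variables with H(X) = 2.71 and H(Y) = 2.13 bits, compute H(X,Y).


For independent variables, H(X,Y) = H(X) + H(Y) = 2.71 + 2.13 = 4.84

4.84 bits


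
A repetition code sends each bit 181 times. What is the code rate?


Rate = k/n = 1/181

1/181


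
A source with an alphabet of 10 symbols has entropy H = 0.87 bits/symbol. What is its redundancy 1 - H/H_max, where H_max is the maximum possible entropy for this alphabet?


H_max = log2(K) = log2(10) = 3.3219 bits/symbol. Redundancy = 1 - H/H_max = 1 - 0.87/3.3219 = 1 - 0.2619 = 0.7381

0.7381


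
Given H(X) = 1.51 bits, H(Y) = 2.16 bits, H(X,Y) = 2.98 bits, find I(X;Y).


I(X;Y) = H(X) + H(Y) - H(X,Y) = 1.51 + 2.16 - 2.98 = 0.69

0.69 bits


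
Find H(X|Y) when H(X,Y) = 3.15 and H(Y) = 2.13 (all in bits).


H(X|Y) = H(X,Y) - H(Y) = 3.15 - 2.13 = 1.02

1.02 bits


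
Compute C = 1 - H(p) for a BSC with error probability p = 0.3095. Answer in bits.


H(p) = -p*log2(p) - (1-p)*log2(1-p) = -0.3095*log2(0.3095) - 0.6905*log2(0.6905) = 0.523670 + 0.368925 = 0.8926. C = 1 - H(p) = 1 - 0.8926 = 0.1074

0.1074 bits


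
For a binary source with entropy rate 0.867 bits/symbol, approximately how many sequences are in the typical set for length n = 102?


log2|A_typical| = nH = 102 * 0.867 = 88.434, so |A_typical| ~ 2^88.434 = 4.181e+26

4.181e+26


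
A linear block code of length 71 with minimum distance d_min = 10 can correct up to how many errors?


Correction capability = floor((d-1)/2) = floor((10-1)/2) = 4

4 errors


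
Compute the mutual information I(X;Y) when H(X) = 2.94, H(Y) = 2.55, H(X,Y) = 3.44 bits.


I(X;Y) = H(X) + H(Y) - H(X,Y) = 2.94 + 2.55 - 3.44 = 2.05

2.05 bits


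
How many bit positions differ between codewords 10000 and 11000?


Count differing positions: . ^ . . . = 1 differences

1


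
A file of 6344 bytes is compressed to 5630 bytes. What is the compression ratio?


Ratio = original / compressed = 6344 / 5630 = 1.1268

1.1268


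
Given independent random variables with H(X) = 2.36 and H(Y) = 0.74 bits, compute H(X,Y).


For independent variables, H(X,Y) = H(X) + H(Y) = 2.36 + 0.74 = 3.1

3.1 bits


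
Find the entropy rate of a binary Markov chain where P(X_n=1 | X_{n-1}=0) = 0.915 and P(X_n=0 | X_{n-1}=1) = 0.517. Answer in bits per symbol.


Stationary distribution: pi_0 = p10/(p01+p10) = 0.361, pi_1 = 0.639. Entropy rate H' = pi_0*H(p01) + pi_1*H(p10) = 0.361*0.4196 + 0.639*0.9992 = 0.7899

0.7899 bits/symbol


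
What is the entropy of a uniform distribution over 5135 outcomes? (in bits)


H = log2(n) = log2(5135) = 12.3261

12.3261 bits


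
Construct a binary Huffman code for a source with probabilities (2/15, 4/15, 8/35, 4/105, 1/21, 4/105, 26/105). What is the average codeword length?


Huffman construction (repeatedly merge the two least-probable nodes; each merge adds 1 bit to every symbol beneath it): 4/105 + 4/105 = 8/105; 1/21 + 8/105 = 13/105; 13/105 + 2/15 = 9/35; 8/35 + 26/105 = 10/21; 9/35 + 4/15 = 11/21; 10/21 + 11/21 = 1. Resulting codeword lengths (in the order the probabilities were given): (3, 2, 2, 5, 4, 5, 2). L_avg = sum(p_i * l_i) = 2/15*3 + 4/15*2 + 8/35*2 + 4/105*5 + 1/21*4 + 4/105*5 + 26/105*2 = 86/35 = 2.4571

2.4571 bits


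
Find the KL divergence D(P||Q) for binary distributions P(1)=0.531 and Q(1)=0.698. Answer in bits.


KL = p*log2(p/q) + (1-p)*log2((1-p)/(1-q)) = 0.531*log2(0.531/0.698) + 0.469*log2(0.469/0.302) = 0.0883

0.0883 bits


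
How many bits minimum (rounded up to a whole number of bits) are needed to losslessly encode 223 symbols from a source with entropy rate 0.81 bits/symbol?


Minimum bits >= n * H = 223 * 0.81 = 180.63, rounded up to a whole number of bits = 181

181 bits


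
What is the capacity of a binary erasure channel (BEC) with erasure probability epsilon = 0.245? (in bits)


C = 1 - epsilon = 1 - 0.245 = 0.755

0.755 bits


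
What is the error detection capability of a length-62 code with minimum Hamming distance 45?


Detection capability = d_min - 1 = 45 - 1 = 44

44 errors


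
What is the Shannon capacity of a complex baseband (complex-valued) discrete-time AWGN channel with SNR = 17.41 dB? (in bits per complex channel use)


SNR_linear = 10^(17.41/10) = 55.0808; C = log2(1 + SNR_linear) = log2(1 + 55.0808) = 5.8094

5.8094 bits/channel use


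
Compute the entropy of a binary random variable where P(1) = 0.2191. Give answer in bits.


H = -p*log2(p) - (1-p)*log2(1-p). -0.2191*log2(0.2191) = 0.479903; -0.7809*log2(0.7809) = 0.278618. H = 0.479903 + 0.278618 = 0.7585

0.7585 bits


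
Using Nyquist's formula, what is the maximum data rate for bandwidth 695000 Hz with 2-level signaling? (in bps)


Rate = 2 * B * log2(M) = 2 * 695000 * 1.0 = 1390000.0

1390000.0 bps


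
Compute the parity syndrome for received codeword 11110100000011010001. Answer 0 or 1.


Syndrome = XOR of all bits = 1 XOR 1 XOR 1 XOR 1 XOR 0 XOR 1 XOR 0 XOR 0 XOR 0 XOR 0 XOR 0 XOR 0 XOR 1 XOR 1 XOR 0 XOR 1 XOR 0 XOR 0 XOR 0 XOR 1 = 1

1


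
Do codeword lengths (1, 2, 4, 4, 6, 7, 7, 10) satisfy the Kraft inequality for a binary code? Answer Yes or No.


Kraft sum = sum(2^(-l_i)) = 0.9072, need <= 1. Result: satisfied (a binary prefix-free code with these lengths exists)

Yes


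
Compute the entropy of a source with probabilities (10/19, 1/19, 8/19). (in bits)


H = -sum(p_i * log2(p_i)). Terms: -(10/19)*log2(10/19) = 0.487368; -(1/19)*log2(1/19) = 0.223575; -(8/19)*log2(8/19) = 0.525443. H = 0.487368 + 0.223575 + 0.525443 = 1.2364

1.2364 bits


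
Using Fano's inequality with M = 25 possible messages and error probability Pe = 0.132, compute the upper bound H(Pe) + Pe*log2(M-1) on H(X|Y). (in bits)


H(Pe) = -Pe*log2(Pe) - (1-Pe)*log2(1-Pe) = -0.132*log2(0.132) - 0.868*log2(0.868) = 0.385624 + 0.177274 = 0.5629. Pe*log2(M-1) = 0.132*log2(24) = 0.605215. Bound = H(Pe) + Pe*log2(M-1) = 0.385624 + 0.177274 + 0.605215 = 1.1681

1.1681 bits


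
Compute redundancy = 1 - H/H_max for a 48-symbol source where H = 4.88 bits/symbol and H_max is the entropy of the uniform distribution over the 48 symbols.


H_max = log2(K) = log2(48) = 5.585 bits/symbol. Redundancy = 1 - H/H_max = 1 - 4.88/5.585 = 1 - 0.8738 = 0.1262

0.1262


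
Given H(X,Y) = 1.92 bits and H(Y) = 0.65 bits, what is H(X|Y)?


H(X|Y) = H(X,Y) - H(Y) = 1.92 - 0.65 = 1.27

1.27 bits


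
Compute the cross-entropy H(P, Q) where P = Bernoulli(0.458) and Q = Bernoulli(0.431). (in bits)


H(P,Q) = -p*log2(q) - (1-p)*log2(1-q). -0.458*log2(0.431) = 0.556122; -0.542*log2(0.569) = 0.440917. H(P,Q) = 0.556122 + 0.440917 = 0.997

0.997 bits


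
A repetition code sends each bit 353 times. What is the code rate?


Rate = k/n = 1/353

1/353


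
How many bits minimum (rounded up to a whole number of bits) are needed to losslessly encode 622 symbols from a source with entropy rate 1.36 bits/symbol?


Minimum bits >= n * H = 622 * 1.36 = 845.92, rounded up to a whole number of bits = 846

846 bits


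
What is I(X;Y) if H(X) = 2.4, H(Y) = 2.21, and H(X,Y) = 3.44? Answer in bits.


I(X;Y) = H(X) + H(Y) - H(X,Y) = 2.4 + 2.21 - 3.44 = 1.17

1.17 bits


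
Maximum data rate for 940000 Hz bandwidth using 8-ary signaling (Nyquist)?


Rate = 2 * B * log2(M) = 2 * 940000 * 3.0 = 5640000.0

5640000.0 bps


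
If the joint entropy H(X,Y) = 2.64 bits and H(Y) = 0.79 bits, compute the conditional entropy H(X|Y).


H(X|Y) = H(X,Y) - H(Y) = 2.64 - 0.79 = 1.85

1.85 bits


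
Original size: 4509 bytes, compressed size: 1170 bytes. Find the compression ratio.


Ratio = original / compressed = 4509 / 1170 = 3.8538

3.8538


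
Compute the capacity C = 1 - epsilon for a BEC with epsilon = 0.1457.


C = 1 - epsilon = 1 - 0.1457 = 0.8543

0.8543 bits


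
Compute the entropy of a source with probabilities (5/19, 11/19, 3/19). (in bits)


H = -sum(p_i * log2(p_i)). Terms: -(5/19)*log2(5/19) = 0.506842; -(11/19)*log2(11/19) = 0.456498; -(3/19)*log2(3/19) = 0.420468. H = 0.506842 + 0.456498 + 0.420468 = 1.3838

1.3838 bits


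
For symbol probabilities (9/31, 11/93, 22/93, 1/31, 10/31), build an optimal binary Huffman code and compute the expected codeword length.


Huffman construction (repeatedly merge the two least-probable nodes; each merge adds 1 bit to every symbol beneath it): 1/31 + 11/93 = 14/93; 14/93 + 22/93 = 12/31; 9/31 + 10/31 = 19/31; 12/31 + 19/31 = 1. Resulting codeword lengths (in the order the probabilities were given): (2, 3, 2, 3, 2). L_avg = sum(p_i * l_i) = 9/31*2 + 11/93*3 + 22/93*2 + 1/31*3 + 10/31*2 = 200/93 = 2.1505

2.1505 bits


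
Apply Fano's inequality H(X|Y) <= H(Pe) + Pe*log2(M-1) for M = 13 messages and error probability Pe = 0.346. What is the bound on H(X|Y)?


H(Pe) = -Pe*log2(Pe) - (1-Pe)*log2(1-Pe) = -0.346*log2(0.346) - 0.654*log2(0.654) = 0.529780 + 0.400665 = 0.9304. Pe*log2(M-1) = 0.346*log2(12) = 1.240397. Bound = H(Pe) + Pe*log2(M-1) = 0.529780 + 0.400665 + 1.240397 = 2.1708

2.1708 bits


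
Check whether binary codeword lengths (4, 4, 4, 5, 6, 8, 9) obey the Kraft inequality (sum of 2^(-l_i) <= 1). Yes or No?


Kraft sum = sum(2^(-l_i)) = 0.2402, need <= 1. Result: satisfied (a binary prefix-free code with these lengths exists)

Yes


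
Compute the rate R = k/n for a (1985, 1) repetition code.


Rate = k/n = 1/1985

1/1985


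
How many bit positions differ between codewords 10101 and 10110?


Count differing positions: . . . ^ ^ = 2 differences

2


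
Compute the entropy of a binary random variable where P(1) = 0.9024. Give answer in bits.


H = -p*log2(p) - (1-p)*log2(1-p). -0.9024*log2(0.9024) = 0.133701; -0.0976*log2(0.0976) = 0.327641. H = 0.133701 + 0.327641 = 0.4613

0.4613 bits


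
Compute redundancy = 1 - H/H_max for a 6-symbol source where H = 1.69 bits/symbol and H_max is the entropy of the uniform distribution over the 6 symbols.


H_max = log2(K) = log2(6) = 2.585 bits/symbol. Redundancy = 1 - H/H_max = 1 - 1.69/2.585 = 1 - 0.6538 = 0.3462

0.3462


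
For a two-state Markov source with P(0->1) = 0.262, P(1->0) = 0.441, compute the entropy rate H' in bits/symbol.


Stationary distribution: pi_0 = p10/(p01+p10) = 0.6273, pi_1 = 0.3727. Entropy rate H' = pi_0*H(p01) + pi_1*H(p10) = 0.6273*0.8297 + 0.3727*0.9899 = 0.8894

0.8894 bits/symbol


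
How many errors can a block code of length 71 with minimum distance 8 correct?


Correction capability = floor((d-1)/2) = floor((8-1)/2) = 3

3 errors


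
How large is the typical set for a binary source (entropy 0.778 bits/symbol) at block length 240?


log2|A_typical| = nH = 240 * 0.778 = 186.72, so |A_typical| ~ 2^186.72 = 1.616e+56

1.616e+56


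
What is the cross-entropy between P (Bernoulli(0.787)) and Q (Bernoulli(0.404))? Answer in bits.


H(P,Q) = -p*log2(q) - (1-p)*log2(1-q). -0.787*log2(0.404) = 1.029060; -0.213*log2(0.596) = 0.159029. H(P,Q) = 1.029060 + 0.159029 = 1.1881

1.1881 bits


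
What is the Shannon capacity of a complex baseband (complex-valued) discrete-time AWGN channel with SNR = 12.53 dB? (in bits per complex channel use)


SNR_linear = 10^(12.53/10) = 17.9061; C = log2(1 + SNR_linear) = log2(1 + 17.9061) = 4.2408

4.2408 bits/channel use


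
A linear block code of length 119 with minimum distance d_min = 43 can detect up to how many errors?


Detection capability = d_min - 1 = 43 - 1 = 42

42 errors


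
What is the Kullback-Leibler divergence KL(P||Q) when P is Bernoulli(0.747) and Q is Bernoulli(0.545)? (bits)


KL = p*log2(p/q) + (1-p)*log2((1-p)/(1-q)) = 0.747*log2(0.747/0.545) + 0.253*log2(0.253/0.455) = 0.1256

0.1256 bits


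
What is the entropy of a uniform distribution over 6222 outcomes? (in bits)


H = log2(n) = log2(6222) = 12.6032

12.6032 bits


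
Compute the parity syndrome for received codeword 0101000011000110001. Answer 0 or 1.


Syndrome = XOR of all bits = 0 XOR 1 XOR 0 XOR 1 XOR 0 XOR 0 XOR 0 XOR 0 XOR 1 XOR 1 XOR 0 XOR 0 XOR 0 XOR 1 XOR 1 XOR 0 XOR 0 XOR 0 XOR 1 = 1

1


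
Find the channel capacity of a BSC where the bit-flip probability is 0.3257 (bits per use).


H(p) = -p*log2(p) - (1-p)*log2(1-p) = -0.3257*log2(0.3257) - 0.6743*log2(0.6743) = 0.527108 + 0.383365 = 0.9105. C = 1 - H(p) = 1 - 0.9105 = 0.0895

0.0895 bits


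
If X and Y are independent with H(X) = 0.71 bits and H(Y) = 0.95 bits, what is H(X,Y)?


For independent variables, H(X,Y) = H(X) + H(Y) = 0.71 + 0.95 = 1.66

1.66 bits


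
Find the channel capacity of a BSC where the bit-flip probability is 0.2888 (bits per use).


H(p) = -p*log2(p) - (1-p)*log2(1-p) = -0.2888*log2(0.2888) - 0.7112*log2(0.7112) = 0.517488 + 0.349678 = 0.8672. C = 1 - H(p) = 1 - 0.8672 = 0.1328

0.1328 bits


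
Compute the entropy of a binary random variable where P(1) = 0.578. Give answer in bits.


H = -p*log2(p) - (1-p)*log2(1-p). -0.578*log2(0.578) = 0.457116; -0.422*log2(0.422) = 0.525257. H = 0.457116 + 0.525257 = 0.9824

0.9824 bits


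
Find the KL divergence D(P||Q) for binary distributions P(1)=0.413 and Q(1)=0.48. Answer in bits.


KL = p*log2(p/q) + (1-p)*log2((1-p)/(1-q)) = 0.413*log2(0.413/0.48) + 0.587*log2(0.587/0.52) = 0.0131

0.0131 bits


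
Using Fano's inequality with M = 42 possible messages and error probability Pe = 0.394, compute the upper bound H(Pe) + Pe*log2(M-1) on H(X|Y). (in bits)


H(Pe) = -Pe*log2(Pe) - (1-Pe)*log2(1-Pe) = -0.394*log2(0.394) - 0.606*log2(0.606) = 0.529431 + 0.437902 = 0.9673. Pe*log2(M-1) = 0.394*log2(41) = 2.110875. Bound = H(Pe) + Pe*log2(M-1) = 0.529431 + 0.437902 + 2.110875 = 3.0782

3.0782 bits


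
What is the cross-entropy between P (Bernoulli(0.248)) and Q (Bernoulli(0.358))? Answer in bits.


H(P,Q) = -p*log2(q) - (1-p)*log2(1-q). -0.248*log2(0.358) = 0.367528; -0.752*log2(0.642) = 0.480795. H(P,Q) = 0.367528 + 0.480795 = 0.8483

0.8483 bits


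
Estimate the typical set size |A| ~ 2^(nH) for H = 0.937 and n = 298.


log2|A_typical| = nH = 298 * 0.937 = 279.226, so |A_typical| ~ 2^279.226 = 1.136e+84

1.136e+84


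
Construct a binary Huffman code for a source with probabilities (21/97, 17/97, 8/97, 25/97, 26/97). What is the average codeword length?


Huffman construction (repeatedly merge the two least-probable nodes; each merge adds 1 bit to every symbol beneath it): 8/97 + 17/97 = 25/97; 21/97 + 25/97 = 46/97; 25/97 + 26/97 = 51/97; 46/97 + 51/97 = 1. Resulting codeword lengths (in the order the probabilities were given): (2, 3, 3, 2, 2). L_avg = sum(p_i * l_i) = 21/97*2 + 17/97*3 + 8/97*3 + 25/97*2 + 26/97*2 = 219/97 = 2.2577

2.2577 bits


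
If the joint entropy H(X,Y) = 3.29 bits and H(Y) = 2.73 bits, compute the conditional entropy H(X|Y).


H(X|Y) = H(X,Y) - H(Y) = 3.29 - 2.73 = 0.56

0.56 bits


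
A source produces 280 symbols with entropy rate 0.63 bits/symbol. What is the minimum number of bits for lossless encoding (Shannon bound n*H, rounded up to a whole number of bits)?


Minimum bits >= n * H = 280 * 0.63 = 176.4, rounded up to a whole number of bits = 177

177 bits


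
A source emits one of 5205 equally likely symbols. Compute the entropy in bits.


H = log2(n) = log2(5205) = 12.3457

12.3457 bits


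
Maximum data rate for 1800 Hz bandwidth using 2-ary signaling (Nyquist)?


Rate = 2 * B * log2(M) = 2 * 1800 * 1.0 = 3600.0

3600.0 bps


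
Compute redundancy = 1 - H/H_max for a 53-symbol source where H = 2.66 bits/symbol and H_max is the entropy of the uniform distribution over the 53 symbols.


H_max = log2(K) = log2(53) = 5.7279 bits/symbol. Redundancy = 1 - H/H_max = 1 - 2.66/5.7279 = 1 - 0.4644 = 0.5356

0.5356


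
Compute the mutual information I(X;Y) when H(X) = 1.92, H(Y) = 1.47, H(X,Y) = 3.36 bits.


I(X;Y) = H(X) + H(Y) - H(X,Y) = 1.92 + 1.47 - 3.36 = 0.03

0.03 bits


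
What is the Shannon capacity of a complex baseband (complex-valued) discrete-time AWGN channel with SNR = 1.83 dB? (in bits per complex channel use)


SNR_linear = 10^(1.83/10) = 1.5241; C = log2(1 + SNR_linear) = log2(1 + 1.5241) = 1.3357

1.3357 bits/channel use


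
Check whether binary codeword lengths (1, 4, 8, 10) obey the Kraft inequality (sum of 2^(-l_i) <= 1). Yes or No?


Kraft sum = sum(2^(-l_i)) = 0.5674, need <= 1. Result: satisfied (a binary prefix-free code with these lengths exists)

Yes


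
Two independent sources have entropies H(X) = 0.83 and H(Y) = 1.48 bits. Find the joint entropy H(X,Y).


For independent variables, H(X,Y) = H(X) + H(Y) = 0.83 + 1.48 = 2.31

2.31 bits


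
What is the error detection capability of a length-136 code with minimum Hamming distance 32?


Detection capability = d_min - 1 = 32 - 1 = 31

31 errors


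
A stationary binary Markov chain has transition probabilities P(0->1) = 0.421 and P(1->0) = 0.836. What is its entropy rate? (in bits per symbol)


Stationary distribution: pi_0 = p10/(p01+p10) = 0.6651, pi_1 = 0.3349. Entropy rate H' = pi_0*H(p01) + pi_1*H(p10) = 0.6651*0.9819 + 0.3349*0.6438 = 0.8687

0.8687 bits/symbol


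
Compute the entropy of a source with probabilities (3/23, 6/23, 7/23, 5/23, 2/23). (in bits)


H = -sum(p_i * log2(p_i)). Terms: -(3/23)*log2(3/23) = 0.383296; -(6/23)*log2(6/23) = 0.505722; -(7/23)*log2(7/23) = 0.522324; -(5/23)*log2(5/23) = 0.478616; -(2/23)*log2(2/23) = 0.306397. H = 0.383296 + 0.505722 + 0.522324 + 0.478616 + 0.306397 = 2.1964

2.1964 bits


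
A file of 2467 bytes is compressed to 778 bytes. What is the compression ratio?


Ratio = original / compressed = 2467 / 778 = 3.171

3.171


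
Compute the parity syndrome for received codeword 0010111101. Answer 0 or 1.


Syndrome = XOR of all bits = 0 XOR 0 XOR 1 XOR 0 XOR 1 XOR 1 XOR 1 XOR 1 XOR 0 XOR 1 = 0

0


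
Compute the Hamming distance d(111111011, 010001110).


Count differing positions: ^ . ^ ^ ^ . ^ . ^ = 6 differences

6


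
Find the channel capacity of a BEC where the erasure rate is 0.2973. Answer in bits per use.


C = 1 - epsilon = 1 - 0.2973 = 0.7027

0.7027 bits


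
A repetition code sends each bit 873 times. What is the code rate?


Rate = k/n = 1/873

1/873


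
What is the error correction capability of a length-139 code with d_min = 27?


Correction capability = floor((d-1)/2) = floor((27-1)/2) = 13

13 errors


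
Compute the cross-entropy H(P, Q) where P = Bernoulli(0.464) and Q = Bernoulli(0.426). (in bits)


H(P,Q) = -p*log2(q) - (1-p)*log2(1-q). -0.464*log2(0.426) = 0.571219; -0.536*log2(0.574) = 0.429270. H(P,Q) = 0.571219 + 0.429270 = 1.0005

1.0005 bits


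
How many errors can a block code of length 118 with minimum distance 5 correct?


Correction capability = floor((d-1)/2) = floor((5-1)/2) = 2

2 errors


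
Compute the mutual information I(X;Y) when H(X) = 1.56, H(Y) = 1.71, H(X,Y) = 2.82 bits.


I(X;Y) = H(X) + H(Y) - H(X,Y) = 1.56 + 1.71 - 2.82 = 0.45

0.45 bits


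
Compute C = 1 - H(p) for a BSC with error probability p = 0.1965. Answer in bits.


H(p) = -p*log2(p) - (1-p)*log2(1-p) = -0.1965*log2(0.1965) - 0.8035*log2(0.8035) = 0.461264 + 0.253609 = 0.7149. C = 1 - H(p) = 1 - 0.7149 = 0.2851

0.2851 bits


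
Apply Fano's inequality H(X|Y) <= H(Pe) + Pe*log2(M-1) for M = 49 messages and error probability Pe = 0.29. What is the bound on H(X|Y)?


H(Pe) = -Pe*log2(Pe) - (1-Pe)*log2(1-Pe) = -0.29*log2(0.29) - 0.71*log2(0.71) = 0.517904 + 0.350817 = 0.8687. Pe*log2(M-1) = 0.29*log2(48) = 1.619639. Bound = H(Pe) + Pe*log2(M-1) = 0.517904 + 0.350817 + 1.619639 = 2.4884

2.4884 bits


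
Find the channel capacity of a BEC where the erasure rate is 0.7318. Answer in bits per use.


C = 1 - epsilon = 1 - 0.7318 = 0.2682

0.2682 bits


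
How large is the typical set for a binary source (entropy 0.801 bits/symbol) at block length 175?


log2|A_typical| = nH = 175 * 0.801 = 140.175, so |A_typical| ~ 2^140.175 = 1.574e+42

1.574e+42


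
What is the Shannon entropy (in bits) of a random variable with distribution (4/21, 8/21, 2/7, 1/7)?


H = -sum(p_i * log2(p_i)). Terms: -(4/21)*log2(4/21) = 0.455680; -(8/21)*log2(8/21) = 0.530407; -(2/7)*log2(2/7) = 0.516387; -(1/7)*log2(1/7) = 0.401051. H = 0.455680 + 0.530407 + 0.516387 + 0.401051 = 1.9035

1.9035 bits


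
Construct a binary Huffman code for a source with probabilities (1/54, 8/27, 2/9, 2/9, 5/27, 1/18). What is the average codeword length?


Huffman construction (repeatedly merge the two least-probable nodes; each merge adds 1 bit to every symbol beneath it): 1/54 + 1/18 = 2/27; 2/27 + 5/27 = 7/27; 2/9 + 2/9 = 4/9; 7/27 + 8/27 = 5/9; 4/9 + 5/9 = 1. Resulting codeword lengths (in the order the probabilities were given): (4, 2, 2, 2, 3, 4). L_avg = sum(p_i * l_i) = 1/54*4 + 8/27*2 + 2/9*2 + 2/9*2 + 5/27*3 + 1/18*4 = 7/3 = 2.3333

2.3333 bits


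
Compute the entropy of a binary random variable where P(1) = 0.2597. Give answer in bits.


H = -p*log2(p) - (1-p)*log2(1-p). -0.2597*log2(0.2597) = 0.505138; -0.7403*log2(0.7403) = 0.321156. H = 0.505138 + 0.321156 = 0.8263

0.8263 bits


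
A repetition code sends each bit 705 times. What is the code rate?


Rate = k/n = 1/705

1/705


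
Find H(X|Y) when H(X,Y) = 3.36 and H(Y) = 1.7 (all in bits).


H(X|Y) = H(X,Y) - H(Y) = 3.36 - 1.7 = 1.66

1.66 bits


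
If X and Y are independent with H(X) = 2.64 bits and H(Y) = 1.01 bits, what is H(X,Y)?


For independent variables, H(X,Y) = H(X) + H(Y) = 2.64 + 1.01 = 3.65

3.65 bits


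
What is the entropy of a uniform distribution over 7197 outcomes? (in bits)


H = log2(n) = log2(7197) = 12.8132

12.8132 bits


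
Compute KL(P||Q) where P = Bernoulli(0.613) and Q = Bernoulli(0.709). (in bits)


KL = p*log2(p/q) + (1-p)*log2((1-p)/(1-q)) = 0.613*log2(0.613/0.709) + 0.387*log2(0.387/0.291) = 0.0305

0.0305 bits


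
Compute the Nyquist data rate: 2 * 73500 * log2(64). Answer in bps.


Rate = 2 * B * log2(M) = 2 * 73500 * 6.0 = 882000.0

882000.0 bps


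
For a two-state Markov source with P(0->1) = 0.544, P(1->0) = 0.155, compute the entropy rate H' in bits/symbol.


Stationary distribution: pi_0 = p10/(p01+p10) = 0.2217, pi_1 = 0.7783. Entropy rate H' = pi_0*H(p01) + pi_1*H(p10) = 0.2217*0.9944 + 0.7783*0.6222 = 0.7047

0.7047 bits/symbol


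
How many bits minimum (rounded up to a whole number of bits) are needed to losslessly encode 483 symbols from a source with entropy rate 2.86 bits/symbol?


Minimum bits >= n * H = 483 * 2.86 = 1381.38, rounded up to a whole number of bits = 1382

1382 bits


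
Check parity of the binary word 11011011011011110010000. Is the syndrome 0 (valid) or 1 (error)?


Syndrome = XOR of all bits = 1 XOR 1 XOR 0 XOR 1 XOR 1 XOR 0 XOR 1 XOR 1 XOR 0 XOR 1 XOR 1 XOR 0 XOR 1 XOR 1 XOR 1 XOR 1 XOR 0 XOR 0 XOR 1 XOR 0 XOR 0 XOR 0 XOR 0 = 1

1


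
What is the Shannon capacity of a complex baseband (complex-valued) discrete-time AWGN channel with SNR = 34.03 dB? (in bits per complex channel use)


SNR_linear = 10^(34.03/10) = 2529.298; C = log2(1 + SNR_linear) = log2(1 + 2529.298) = 11.3051

11.3051 bits/channel use


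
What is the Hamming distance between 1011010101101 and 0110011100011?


Count differing positions: ^ ^ . ^ . . ^ . . ^ ^ ^ . = 7 differences

7


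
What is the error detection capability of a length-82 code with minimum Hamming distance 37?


Detection capability = d_min - 1 = 37 - 1 = 36

36 errors


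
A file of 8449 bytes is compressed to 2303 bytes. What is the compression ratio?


Ratio = original / compressed = 8449 / 2303 = 3.6687

3.6687


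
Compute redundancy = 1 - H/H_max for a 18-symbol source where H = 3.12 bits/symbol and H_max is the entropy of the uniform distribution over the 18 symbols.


H_max = log2(K) = log2(18) = 4.1699 bits/symbol. Redundancy = 1 - H/H_max = 1 - 3.12/4.1699 = 1 - 0.7482 = 0.2518

0.2518


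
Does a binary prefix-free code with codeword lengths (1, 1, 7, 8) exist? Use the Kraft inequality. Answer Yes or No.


Kraft sum = sum(2^(-l_i)) = 1.0117, need <= 1. Result: violated (a binary prefix-free code with these lengths cannot exist)

No


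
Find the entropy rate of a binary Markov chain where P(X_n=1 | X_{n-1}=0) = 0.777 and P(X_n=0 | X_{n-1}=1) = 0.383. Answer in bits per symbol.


Stationary distribution: pi_0 = p10/(p01+p10) = 0.3302, pi_1 = 0.6698. Entropy rate H' = pi_0*H(p01) + pi_1*H(p10) = 0.3302*0.7656 + 0.6698*0.9601 = 0.8959

0.8959 bits/symbol


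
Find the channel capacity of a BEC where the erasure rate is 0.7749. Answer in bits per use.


C = 1 - epsilon = 1 - 0.7749 = 0.2251

0.2251 bits


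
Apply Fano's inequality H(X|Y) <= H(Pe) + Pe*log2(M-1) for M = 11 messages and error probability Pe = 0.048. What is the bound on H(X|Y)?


H(Pe) = -Pe*log2(Pe) - (1-Pe)*log2(1-Pe) = -0.048*log2(0.048) - 0.952*log2(0.952) = 0.210279 + 0.067560 = 0.2778. Pe*log2(M-1) = 0.048*log2(10) = 0.159453. Bound = H(Pe) + Pe*log2(M-1) = 0.210279 + 0.067560 + 0.159453 = 0.4373

0.4373 bits


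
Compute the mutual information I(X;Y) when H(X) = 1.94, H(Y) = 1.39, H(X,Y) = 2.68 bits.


I(X;Y) = H(X) + H(Y) - H(X,Y) = 1.94 + 1.39 - 2.68 = 0.65

0.65 bits


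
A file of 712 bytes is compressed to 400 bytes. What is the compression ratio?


Ratio = original / compressed = 712 / 400 = 1.78

1.78


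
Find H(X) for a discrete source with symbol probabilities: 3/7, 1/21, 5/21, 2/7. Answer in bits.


H = -sum(p_i * log2(p_i)). Terms: -(3/7)*log2(3/7) = 0.523882; -(1/21)*log2(1/21) = 0.209158; -(5/21)*log2(5/21) = 0.492950; -(2/7)*log2(2/7) = 0.516387. H = 0.523882 + 0.209158 + 0.492950 + 0.516387 = 1.7424

1.7424 bits


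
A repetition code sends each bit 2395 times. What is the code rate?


Rate = k/n = 1/2395

1/2395


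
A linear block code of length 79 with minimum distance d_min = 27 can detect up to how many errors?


Detection capability = d_min - 1 = 27 - 1 = 26

26 errors


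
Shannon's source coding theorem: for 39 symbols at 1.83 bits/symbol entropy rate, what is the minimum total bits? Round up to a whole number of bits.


Minimum bits >= n * H = 39 * 1.83 = 71.37, rounded up to a whole number of bits = 72

72 bits


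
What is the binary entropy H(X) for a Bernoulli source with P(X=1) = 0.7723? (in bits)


H = -p*log2(p) - (1-p)*log2(1-p). -0.7723*log2(0.7723) = 0.287888; -0.2277*log2(0.2277) = 0.486093. H = 0.287888 + 0.486093 = 0.774

0.774 bits


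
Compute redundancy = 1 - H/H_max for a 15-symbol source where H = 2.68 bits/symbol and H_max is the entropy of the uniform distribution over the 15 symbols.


H_max = log2(K) = log2(15) = 3.9069 bits/symbol. Redundancy = 1 - H/H_max = 1 - 2.68/3.9069 = 1 - 0.686 = 0.314

0.314


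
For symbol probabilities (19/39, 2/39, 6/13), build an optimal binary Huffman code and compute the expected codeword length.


Huffman construction (repeatedly merge the two least-probable nodes; each merge adds 1 bit to every symbol beneath it): 2/39 + 6/13 = 20/39; 19/39 + 20/39 = 1. Resulting codeword lengths (in the order the probabilities were given): (1, 2, 2). L_avg = sum(p_i * l_i) = 19/39*1 + 2/39*2 + 6/13*2 = 59/39 = 1.5128

1.5128 bits


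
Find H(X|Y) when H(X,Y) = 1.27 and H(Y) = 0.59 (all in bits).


H(X|Y) = H(X,Y) - H(Y) = 1.27 - 0.59 = 0.68

0.68 bits


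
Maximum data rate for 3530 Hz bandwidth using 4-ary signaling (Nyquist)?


Rate = 2 * B * log2(M) = 2 * 3530 * 2.0 = 14120.0

14120.0 bps


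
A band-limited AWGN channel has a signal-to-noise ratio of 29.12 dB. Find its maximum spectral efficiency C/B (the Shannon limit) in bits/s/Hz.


SNR_linear = 10^(29.12/10) = 816.5824; C/B = log2(1 + SNR_linear) = log2(1 + 816.5824) = 9.6752

9.6752 bits/s/Hz


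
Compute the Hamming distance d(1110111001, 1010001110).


Count differing positions: . ^ . . ^ ^ . ^ ^ ^ = 6 differences

6


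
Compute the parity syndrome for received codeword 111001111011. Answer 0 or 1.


Syndrome = XOR of all bits = 1 XOR 1 XOR 1 XOR 0 XOR 0 XOR 1 XOR 1 XOR 1 XOR 1 XOR 0 XOR 1 XOR 1 = 1

1


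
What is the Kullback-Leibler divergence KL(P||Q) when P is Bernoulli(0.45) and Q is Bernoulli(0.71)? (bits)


KL = p*log2(p/q) + (1-p)*log2((1-p)/(1-q)) = 0.45*log2(0.45/0.71) + 0.55*log2(0.55/0.29) = 0.2118

0.2118 bits


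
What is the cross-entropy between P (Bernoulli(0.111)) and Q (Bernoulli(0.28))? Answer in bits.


H(P,Q) = -p*log2(q) - (1-p)*log2(1-q). -0.111*log2(0.28) = 0.203852; -0.889*log2(0.72) = 0.421325. H(P,Q) = 0.203852 + 0.421325 = 0.6252

0.6252 bits


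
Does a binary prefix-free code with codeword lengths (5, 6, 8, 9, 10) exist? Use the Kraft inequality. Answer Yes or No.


Kraft sum = sum(2^(-l_i)) = 0.0537, need <= 1. Result: satisfied (a binary prefix-free code with these lengths exists)

Yes


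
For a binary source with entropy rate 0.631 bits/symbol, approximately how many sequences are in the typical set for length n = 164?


log2|A_typical| = nH = 164 * 0.631 = 103.484, so |A_typical| ~ 2^103.484 = 1.418e+31

1.418e+31


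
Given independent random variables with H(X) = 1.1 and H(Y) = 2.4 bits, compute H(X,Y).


For independent variables, H(X,Y) = H(X) + H(Y) = 1.1 + 2.4 = 3.5

3.5 bits


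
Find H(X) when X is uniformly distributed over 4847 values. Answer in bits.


H = log2(n) = log2(4847) = 12.2429

12.2429 bits


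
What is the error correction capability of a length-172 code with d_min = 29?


Correction capability = floor((d-1)/2) = floor((29-1)/2) = 14

14 errors


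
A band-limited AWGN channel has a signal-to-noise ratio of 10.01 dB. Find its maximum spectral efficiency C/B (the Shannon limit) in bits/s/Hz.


SNR_linear = 10^(10.01/10) = 10.0231; C/B = log2(1 + SNR_linear) = log2(1 + 10.0231) = 3.4625

3.4625 bits/s/Hz


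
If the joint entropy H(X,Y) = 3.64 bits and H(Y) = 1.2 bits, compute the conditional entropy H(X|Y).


H(X|Y) = H(X,Y) - H(Y) = 3.64 - 1.2 = 2.44

2.44 bits


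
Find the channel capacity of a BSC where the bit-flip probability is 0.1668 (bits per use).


H(p) = -p*log2(p) - (1-p)*log2(1-p) = -0.1668*log2(0.1668) - 0.8332*log2(0.8332) = 0.430979 + 0.219353 = 0.6503. C = 1 - H(p) = 1 - 0.6503 = 0.3497

0.3497 bits


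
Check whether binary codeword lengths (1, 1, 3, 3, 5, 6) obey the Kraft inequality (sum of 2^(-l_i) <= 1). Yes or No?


Kraft sum = sum(2^(-l_i)) = 1.2969, need <= 1. Result: violated (a binary prefix-free code with these lengths cannot exist)

No


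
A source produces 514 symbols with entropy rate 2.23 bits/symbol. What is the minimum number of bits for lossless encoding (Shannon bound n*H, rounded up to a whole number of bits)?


Minimum bits >= n * H = 514 * 2.23 = 1146.22, rounded up to a whole number of bits = 1147

1147 bits


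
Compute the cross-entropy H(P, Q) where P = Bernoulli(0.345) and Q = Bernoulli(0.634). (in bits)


H(P,Q) = -p*log2(q) - (1-p)*log2(1-q). -0.345*log2(0.634) = 0.226819; -0.655*log2(0.366) = 0.949805. H(P,Q) = 0.226819 + 0.949805 = 1.1766

1.1766 bits


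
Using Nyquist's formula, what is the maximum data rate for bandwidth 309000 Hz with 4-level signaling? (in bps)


Rate = 2 * B * log2(M) = 2 * 309000 * 2.0 = 1236000.0

1236000.0 bps


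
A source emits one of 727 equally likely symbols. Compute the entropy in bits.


H = log2(n) = log2(727) = 9.5058

9.5058 bits


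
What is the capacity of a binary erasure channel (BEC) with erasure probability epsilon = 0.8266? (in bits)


C = 1 - epsilon = 1 - 0.8266 = 0.1734

0.1734 bits


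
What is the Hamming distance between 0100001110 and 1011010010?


Count differing positions: ^ ^ ^ ^ . ^ ^ ^ . . = 7 differences

7


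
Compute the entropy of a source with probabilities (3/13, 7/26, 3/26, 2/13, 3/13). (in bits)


H = -sum(p_i * log2(p_i)). Terms: -(3/13)*log2(3/13) = 0.488187; -(7/26)*log2(7/26) = 0.509677; -(3/26)*log2(3/26) = 0.359478; -(2/13)*log2(2/13) = 0.415452; -(3/13)*log2(3/13) = 0.488187. H = 0.488187 + 0.509677 + 0.359478 + 0.415452 + 0.488187 = 2.261

2.261 bits


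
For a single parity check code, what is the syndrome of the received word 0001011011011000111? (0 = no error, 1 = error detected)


Syndrome = XOR of all bits = 0 XOR 0 XOR 0 XOR 1 XOR 0 XOR 1 XOR 1 XOR 0 XOR 1 XOR 1 XOR 0 XOR 1 XOR 1 XOR 0 XOR 0 XOR 0 XOR 1 XOR 1 XOR 1 = 0

0


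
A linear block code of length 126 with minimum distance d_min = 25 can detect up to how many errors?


Detection capability = d_min - 1 = 25 - 1 = 24

24 errors


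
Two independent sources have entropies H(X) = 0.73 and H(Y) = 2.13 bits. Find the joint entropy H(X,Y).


For independent variables, H(X,Y) = H(X) + H(Y) = 0.73 + 2.13 = 2.86

2.86 bits


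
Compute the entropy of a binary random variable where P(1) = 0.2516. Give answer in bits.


H = -p*log2(p) - (1-p)*log2(1-p). -0.2516*log2(0.2516) = 0.500884; -0.7484*log2(0.7484) = 0.312920. H = 0.500884 + 0.312920 = 0.8138

0.8138 bits


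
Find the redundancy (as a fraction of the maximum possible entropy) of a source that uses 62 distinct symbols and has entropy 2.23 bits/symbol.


H_max = log2(K) = log2(62) = 5.9542 bits/symbol. Redundancy = 1 - H/H_max = 1 - 2.23/5.9542 = 1 - 0.3745 = 0.6255

0.6255


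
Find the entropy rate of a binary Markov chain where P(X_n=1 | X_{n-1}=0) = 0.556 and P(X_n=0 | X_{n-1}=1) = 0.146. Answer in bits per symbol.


Stationary distribution: pi_0 = p10/(p01+p10) = 0.208, pi_1 = 0.792. Entropy rate H' = pi_0*H(p01) + pi_1*H(p10) = 0.208*0.9909 + 0.792*0.5997 = 0.6811

0.6811 bits/symbol


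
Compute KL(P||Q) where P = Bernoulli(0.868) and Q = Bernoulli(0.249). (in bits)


KL = p*log2(p/q) + (1-p)*log2((1-p)/(1-q)) = 0.868*log2(0.868/0.249) + 0.132*log2(0.132/0.751) = 1.2327

1.2327 bits
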